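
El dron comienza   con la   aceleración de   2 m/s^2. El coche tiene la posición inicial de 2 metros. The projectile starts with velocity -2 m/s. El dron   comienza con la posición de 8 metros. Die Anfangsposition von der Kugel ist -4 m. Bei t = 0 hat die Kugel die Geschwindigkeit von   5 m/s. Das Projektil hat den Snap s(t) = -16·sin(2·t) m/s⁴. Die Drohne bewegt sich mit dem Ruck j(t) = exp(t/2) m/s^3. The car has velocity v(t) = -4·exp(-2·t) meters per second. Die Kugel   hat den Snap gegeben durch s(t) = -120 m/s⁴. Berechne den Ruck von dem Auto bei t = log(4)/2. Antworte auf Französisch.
Pour résoudre ceci, nous devons prendre 2 dérivées de notre équation de la vitesse v(t) = -4·exp(-2·t). La dérivée de la vitesse donne l'accélération: a(t) = 8·exp(-2·t). La dérivée de l'accélération donne le jerk: j(t) = -16·exp(-2·t). En utilisant j(t) = -16·exp(-2·t) et en substituant t = log(4)/2, nous trouvons j = -4.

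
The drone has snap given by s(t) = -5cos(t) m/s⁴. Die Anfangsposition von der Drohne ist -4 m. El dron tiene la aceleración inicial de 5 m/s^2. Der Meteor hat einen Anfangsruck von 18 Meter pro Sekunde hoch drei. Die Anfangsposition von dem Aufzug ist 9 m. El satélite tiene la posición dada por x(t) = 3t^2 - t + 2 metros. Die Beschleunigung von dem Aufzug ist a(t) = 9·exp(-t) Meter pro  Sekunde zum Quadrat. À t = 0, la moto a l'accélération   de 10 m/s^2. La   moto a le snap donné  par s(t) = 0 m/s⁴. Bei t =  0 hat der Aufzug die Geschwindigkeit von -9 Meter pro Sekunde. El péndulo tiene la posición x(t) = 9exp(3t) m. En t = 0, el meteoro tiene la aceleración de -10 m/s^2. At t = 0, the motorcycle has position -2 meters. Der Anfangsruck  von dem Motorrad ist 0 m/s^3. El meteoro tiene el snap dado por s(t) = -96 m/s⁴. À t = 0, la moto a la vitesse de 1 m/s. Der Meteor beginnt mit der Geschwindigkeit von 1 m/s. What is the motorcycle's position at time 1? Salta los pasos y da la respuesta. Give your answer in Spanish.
x(1) = 4.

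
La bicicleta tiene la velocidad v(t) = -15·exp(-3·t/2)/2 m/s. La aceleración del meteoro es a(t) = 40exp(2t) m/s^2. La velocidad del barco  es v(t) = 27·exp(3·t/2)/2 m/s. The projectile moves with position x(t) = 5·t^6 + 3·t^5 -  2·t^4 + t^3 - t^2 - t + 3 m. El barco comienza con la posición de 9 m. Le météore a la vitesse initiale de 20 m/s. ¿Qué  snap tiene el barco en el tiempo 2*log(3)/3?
Debemos derivar nuestra ecuación de la velocidad v(t) = 27·exp(3·t/2)/2 3 veces. Derivando la velocidad, obtenemos la aceleración: a(t) = 81·exp(3·t/2)/4. La derivada de la aceleración da la sacudida: j(t) = 243·exp(3·t/2)/8. Tomando d/dt de j(t), encontramos s(t) = 729·exp(3·t/2)/16. De la ecuación del snap s(t) = 729·exp(3·t/2)/16, sustituimos t = 2*log(3)/3 para obtener s = 2187/16.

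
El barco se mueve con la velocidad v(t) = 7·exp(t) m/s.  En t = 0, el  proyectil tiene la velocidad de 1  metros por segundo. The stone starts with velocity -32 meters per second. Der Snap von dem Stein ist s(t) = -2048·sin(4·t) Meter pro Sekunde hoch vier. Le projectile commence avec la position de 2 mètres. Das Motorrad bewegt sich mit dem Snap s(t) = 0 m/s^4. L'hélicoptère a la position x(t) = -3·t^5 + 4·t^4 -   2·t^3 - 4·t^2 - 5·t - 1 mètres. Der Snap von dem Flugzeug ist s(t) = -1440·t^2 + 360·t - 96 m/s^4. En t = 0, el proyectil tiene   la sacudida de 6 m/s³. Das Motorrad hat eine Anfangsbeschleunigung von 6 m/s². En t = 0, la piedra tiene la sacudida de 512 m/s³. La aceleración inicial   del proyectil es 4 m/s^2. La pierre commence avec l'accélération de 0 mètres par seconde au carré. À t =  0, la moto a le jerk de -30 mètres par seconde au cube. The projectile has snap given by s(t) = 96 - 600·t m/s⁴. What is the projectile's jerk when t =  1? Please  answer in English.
To solve this, we need to take 1 integral of our snap equation s(t) = 96 - 600·t. The integral of snap is jerk. Using j(0) = 6, we get j(t) = -300·t^2 + 96·t + 6. From the given jerk equation j(t) = -300·t^2 + 96·t + 6, we substitute t = 1 to get j = -198.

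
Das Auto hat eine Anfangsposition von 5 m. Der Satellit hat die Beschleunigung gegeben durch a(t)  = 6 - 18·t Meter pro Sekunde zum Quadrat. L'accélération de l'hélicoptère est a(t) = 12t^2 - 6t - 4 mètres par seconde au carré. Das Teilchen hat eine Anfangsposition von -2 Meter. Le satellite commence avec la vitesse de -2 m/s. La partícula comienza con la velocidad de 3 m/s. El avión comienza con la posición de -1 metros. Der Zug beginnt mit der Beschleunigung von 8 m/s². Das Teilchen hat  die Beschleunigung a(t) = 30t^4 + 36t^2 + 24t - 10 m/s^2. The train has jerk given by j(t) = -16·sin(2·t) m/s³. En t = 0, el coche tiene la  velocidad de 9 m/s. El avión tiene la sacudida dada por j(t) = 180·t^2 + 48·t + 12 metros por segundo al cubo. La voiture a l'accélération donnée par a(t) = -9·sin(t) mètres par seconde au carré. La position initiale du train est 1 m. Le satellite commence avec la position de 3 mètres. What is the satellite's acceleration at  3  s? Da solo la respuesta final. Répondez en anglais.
The acceleration at t = 3 is a = -48.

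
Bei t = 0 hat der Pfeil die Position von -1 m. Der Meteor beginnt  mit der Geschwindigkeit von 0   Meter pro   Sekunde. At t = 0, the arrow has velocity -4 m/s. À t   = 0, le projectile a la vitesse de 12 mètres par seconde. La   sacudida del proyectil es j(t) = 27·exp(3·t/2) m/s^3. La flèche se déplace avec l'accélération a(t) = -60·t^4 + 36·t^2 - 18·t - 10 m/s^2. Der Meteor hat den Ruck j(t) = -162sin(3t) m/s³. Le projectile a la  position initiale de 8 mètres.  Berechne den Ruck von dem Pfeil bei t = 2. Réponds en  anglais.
Starting from acceleration a(t) = -60·t^4 + 36·t^2 - 18·t - 10, we take 1 derivative. Differentiating acceleration, we get jerk: j(t) = -240·t^3 + 72·t - 18. From the given jerk equation j(t) = -240·t^3 + 72·t - 18, we substitute t = 2 to get j = -1794.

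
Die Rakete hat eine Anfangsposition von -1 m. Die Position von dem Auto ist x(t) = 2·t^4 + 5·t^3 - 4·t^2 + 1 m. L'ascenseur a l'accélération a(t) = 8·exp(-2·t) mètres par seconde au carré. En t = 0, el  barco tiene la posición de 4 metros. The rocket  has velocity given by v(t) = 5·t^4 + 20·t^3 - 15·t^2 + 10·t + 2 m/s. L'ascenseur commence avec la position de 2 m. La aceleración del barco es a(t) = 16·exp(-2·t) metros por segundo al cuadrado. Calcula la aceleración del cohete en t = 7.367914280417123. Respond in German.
Ausgehend von der Geschwindigkeit v(t) = 5·t^4 + 20·t^3 - 15·t^2 + 10·t + 2, nehmen wir 1 Ableitung. Die Ableitung von der Geschwindigkeit ergibt die Beschleunigung: a(t) = 20·t^3 + 60·t^2 - 30·t + 10. Mit a(t) = 20·t^3 + 60·t^2 - 30·t + 10 und Einsetzen von t = 7.367914280417123, finden wir a = 11045.6478163698.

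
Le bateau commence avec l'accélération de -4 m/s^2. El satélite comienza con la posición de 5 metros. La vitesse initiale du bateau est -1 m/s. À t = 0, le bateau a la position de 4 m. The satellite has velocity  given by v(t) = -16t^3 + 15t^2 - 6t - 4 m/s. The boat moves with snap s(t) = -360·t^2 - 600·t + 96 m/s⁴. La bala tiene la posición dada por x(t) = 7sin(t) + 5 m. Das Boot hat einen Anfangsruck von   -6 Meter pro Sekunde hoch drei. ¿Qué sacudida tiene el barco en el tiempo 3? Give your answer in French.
Nous devons intégrer notre équation du snap s(t) = -360·t^2 - 600·t + 96 1 fois. L'intégrale du snap est le jerk. En utilisant j(0) = -6, nous obtenons j(t) = -120·t^3 - 300·t^2 + 96·t - 6. Nous avons le jerk j(t) = -120·t^3 - 300·t^2 + 96·t - 6. En substituant t = 3: j(3) = -5658.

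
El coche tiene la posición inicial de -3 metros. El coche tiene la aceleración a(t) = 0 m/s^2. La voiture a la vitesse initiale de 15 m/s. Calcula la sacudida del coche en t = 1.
Debemos derivar nuestra ecuación de la aceleración a(t) = 0 1 vez. La derivada de la aceleración da la sacudida: j(t) = 0. De la ecuación de la sacudida j(t) = 0, sustituimos t = 1 para obtener j = 0.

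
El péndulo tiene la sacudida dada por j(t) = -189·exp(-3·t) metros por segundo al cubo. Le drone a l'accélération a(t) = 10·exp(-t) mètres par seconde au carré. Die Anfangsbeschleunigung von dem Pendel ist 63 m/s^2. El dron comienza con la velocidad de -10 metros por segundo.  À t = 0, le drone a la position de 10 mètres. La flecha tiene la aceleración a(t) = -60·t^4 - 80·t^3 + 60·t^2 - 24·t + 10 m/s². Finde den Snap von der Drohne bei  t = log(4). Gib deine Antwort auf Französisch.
Nous devons dériver notre équation de l'accélération a(t) = 10·exp(-t) 2 fois. En dérivant l'accélération, nous obtenons le jerk: j(t) = -10·exp(-t). En prenant d/dt de j(t), nous trouvons s(t) = 10·exp(-t). Nous avons le snap s(t) = 10·exp(-t). En substituant t = log(4): s(log(4)) = 5/2.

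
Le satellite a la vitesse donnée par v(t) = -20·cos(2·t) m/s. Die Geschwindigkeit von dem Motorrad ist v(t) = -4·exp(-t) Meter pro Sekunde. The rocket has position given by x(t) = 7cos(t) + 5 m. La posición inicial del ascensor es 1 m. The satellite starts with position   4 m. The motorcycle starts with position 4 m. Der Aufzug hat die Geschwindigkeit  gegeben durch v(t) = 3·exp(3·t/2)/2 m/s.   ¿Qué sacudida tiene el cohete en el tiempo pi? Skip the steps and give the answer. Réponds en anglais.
j(pi) = 0.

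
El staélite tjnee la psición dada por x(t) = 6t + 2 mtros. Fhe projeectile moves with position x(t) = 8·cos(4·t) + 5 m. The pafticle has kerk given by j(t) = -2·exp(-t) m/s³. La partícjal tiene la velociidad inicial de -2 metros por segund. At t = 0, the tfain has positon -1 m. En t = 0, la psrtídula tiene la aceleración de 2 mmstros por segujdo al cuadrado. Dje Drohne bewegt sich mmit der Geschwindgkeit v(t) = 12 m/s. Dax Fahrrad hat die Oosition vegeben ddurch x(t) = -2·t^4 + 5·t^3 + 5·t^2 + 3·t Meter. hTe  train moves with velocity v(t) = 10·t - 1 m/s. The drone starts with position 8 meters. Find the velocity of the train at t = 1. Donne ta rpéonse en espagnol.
Tenemos la velocidad v(t) = 10·t - 1. Sustituyendo t = 1: v(1) = 9.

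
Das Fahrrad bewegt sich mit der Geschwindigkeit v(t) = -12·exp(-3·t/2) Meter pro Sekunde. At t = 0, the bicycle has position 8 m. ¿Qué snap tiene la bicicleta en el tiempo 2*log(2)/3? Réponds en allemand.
Um dies zu lösen, müssen wir 3 Ableitungen unserer Gleichung für die Geschwindigkeit v(t) = -12·exp(-3·t/2) nehmen. Durch Ableiten von der Geschwindigkeit erhalten wir die Beschleunigung: a(t) = 18·exp(-3·t/2). Mit d/dt von a(t) finden wir j(t) = -27·exp(-3·t/2). Durch Ableiten von dem Ruck erhalten wir den Snap: s(t) = 81·exp(-3·t/2)/2. Mit s(t) = 81·exp(-3·t/2)/2 und Einsetzen von t = 2*log(2)/3, finden wir s = 81/4.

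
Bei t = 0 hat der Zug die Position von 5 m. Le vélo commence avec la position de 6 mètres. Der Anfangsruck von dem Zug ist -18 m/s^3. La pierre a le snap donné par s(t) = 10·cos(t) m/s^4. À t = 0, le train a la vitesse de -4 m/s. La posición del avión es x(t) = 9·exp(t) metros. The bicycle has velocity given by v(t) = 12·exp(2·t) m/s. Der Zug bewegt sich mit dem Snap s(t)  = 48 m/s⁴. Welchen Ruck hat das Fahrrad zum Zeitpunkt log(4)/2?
Ausgehend von der Geschwindigkeit v(t) = 12·exp(2·t), nehmen wir 2 Ableitungen. Die Ableitung von der Geschwindigkeit ergibt die Beschleunigung: a(t) = 24·exp(2·t). Durch Ableiten von der Beschleunigung erhalten wir den Ruck: j(t) = 48·exp(2·t). Wir haben den Ruck j(t) = 48·exp(2·t). Durch Einsetzen von t = log(4)/2: j(log(4)/2) = 192.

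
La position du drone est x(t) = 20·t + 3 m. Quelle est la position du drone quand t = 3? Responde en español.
De la ecuación de la posición x(t) = 20·t + 3, sustituimos t = 3 para obtener x = 63.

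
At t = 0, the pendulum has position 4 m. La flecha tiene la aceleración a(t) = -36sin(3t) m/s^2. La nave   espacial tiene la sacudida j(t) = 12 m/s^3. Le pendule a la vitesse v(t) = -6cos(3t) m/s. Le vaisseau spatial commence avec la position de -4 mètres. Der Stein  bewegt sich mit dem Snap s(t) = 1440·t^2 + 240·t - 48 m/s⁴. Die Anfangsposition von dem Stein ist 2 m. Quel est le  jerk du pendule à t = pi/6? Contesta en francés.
Nous devons dériver notre équation de la vitesse v(t) = -6·cos(3·t) 2 fois. La dérivée de la vitesse donne l'accélération: a(t) = 18·sin(3·t). En dérivant l'accélération, nous obtenons le jerk: j(t) = 54·cos(3·t). De l'équation du jerk j(t) = 54·cos(3·t), nous substituons t = pi/6 pour obtenir j = 0.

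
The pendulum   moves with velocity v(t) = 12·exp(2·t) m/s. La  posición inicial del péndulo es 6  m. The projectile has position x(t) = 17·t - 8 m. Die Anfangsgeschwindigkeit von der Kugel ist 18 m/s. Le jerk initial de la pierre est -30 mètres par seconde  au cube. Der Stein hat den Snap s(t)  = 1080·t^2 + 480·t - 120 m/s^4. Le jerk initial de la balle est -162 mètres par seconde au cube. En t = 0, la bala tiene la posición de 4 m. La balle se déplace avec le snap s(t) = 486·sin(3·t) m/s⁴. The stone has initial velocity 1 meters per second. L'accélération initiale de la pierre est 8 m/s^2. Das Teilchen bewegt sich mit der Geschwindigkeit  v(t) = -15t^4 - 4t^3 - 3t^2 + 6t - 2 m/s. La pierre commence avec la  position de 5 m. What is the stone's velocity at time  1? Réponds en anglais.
We need to integrate our snap equation s(t) = 1080·t^2 + 480·t - 120 3 times. Integrating snap and using the initial condition j(0) = -30, we get j(t) = 360·t^3 + 240·t^2 - 120·t - 30. Finding the integral of j(t) and using a(0) = 8: a(t) = 90·t^4 + 80·t^3 - 60·t^2 - 30·t + 8. The antiderivative of acceleration, with v(0) = 1, gives velocity: v(t) = 18·t^5 + 20·t^4 - 20·t^3 - 15·t^2 + 8·t + 1. We have velocity v(t) = 18·t^5 + 20·t^4 - 20·t^3 - 15·t^2 + 8·t + 1. Substituting t = 1: v(1) = 12.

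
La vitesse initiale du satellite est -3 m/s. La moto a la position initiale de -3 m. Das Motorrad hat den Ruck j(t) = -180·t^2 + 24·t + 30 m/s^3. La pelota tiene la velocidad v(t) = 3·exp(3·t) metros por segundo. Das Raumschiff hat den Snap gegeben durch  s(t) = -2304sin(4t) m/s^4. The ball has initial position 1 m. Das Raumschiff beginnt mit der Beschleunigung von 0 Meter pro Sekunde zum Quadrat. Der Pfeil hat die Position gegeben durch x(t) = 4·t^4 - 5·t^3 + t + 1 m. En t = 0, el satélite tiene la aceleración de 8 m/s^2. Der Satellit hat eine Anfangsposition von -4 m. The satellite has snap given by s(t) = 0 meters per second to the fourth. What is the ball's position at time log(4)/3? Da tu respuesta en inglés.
To find the answer, we compute 1 integral of v(t) = 3·exp(3·t). The antiderivative of velocity is position. Using x(0) = 1, we get x(t) = exp(3·t). We have position x(t) = exp(3·t). Substituting t = log(4)/3: x(log(4)/3) = 4.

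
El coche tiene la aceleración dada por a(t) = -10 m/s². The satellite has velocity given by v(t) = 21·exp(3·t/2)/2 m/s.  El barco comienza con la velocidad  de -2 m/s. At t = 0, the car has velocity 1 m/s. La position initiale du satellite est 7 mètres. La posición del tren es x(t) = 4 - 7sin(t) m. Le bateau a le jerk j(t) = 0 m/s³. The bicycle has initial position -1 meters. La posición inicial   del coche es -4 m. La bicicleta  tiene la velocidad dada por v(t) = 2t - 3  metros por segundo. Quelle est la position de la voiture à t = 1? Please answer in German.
Ausgehend von der Beschleunigung a(t) = -10, nehmen wir 2 Stammfunktionen. Das Integral von der Beschleunigung, mit v(0) = 1, ergibt die Geschwindigkeit: v(t) = 1 - 10·t. Durch Integration von der Geschwindigkeit und Verwendung der Anfangsbedingung x(0) = -4, erhalten wir x(t) = -5·t^2 + t - 4. Mit x(t) = -5·t^2 + t - 4 und Einsetzen von t = 1, finden wir x = -8.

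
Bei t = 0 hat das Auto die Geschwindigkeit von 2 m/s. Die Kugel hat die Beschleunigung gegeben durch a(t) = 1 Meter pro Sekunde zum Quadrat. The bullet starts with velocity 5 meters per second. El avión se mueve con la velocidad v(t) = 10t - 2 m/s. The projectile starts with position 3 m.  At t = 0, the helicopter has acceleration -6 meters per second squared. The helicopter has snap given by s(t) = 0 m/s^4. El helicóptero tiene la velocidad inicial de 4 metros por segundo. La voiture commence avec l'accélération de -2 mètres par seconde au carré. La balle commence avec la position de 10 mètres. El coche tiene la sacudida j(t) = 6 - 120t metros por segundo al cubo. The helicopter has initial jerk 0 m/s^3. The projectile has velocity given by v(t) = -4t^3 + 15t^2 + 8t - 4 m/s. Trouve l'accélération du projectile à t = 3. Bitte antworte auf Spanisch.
Partiendo de la velocidad v(t) = -4·t^3 + 15·t^2 + 8·t - 4, tomamos 1 derivada. La derivada de la velocidad da la aceleración: a(t) = -12·t^2 + 30·t + 8. De la ecuación de la aceleración a(t) = -12·t^2 + 30·t + 8, sustituimos t = 3 para obtener a = -10.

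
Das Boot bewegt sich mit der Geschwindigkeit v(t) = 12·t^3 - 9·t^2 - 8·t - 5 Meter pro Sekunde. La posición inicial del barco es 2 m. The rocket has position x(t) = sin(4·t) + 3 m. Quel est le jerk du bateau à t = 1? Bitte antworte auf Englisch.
Starting from velocity v(t) = 12·t^3 - 9·t^2 - 8·t - 5, we take 2 derivatives. Taking d/dt of v(t), we find a(t) = 36·t^2 - 18·t - 8. Taking d/dt of a(t), we find j(t) = 72·t - 18. From the given jerk equation j(t) = 72·t - 18, we substitute t = 1 to get j = 54.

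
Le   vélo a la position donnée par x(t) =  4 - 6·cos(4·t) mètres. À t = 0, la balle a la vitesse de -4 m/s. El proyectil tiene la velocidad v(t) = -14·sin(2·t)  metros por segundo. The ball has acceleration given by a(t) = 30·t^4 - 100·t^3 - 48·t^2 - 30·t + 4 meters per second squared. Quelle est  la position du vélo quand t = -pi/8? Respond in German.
Aus der Gleichung für die Position x(t) = 4 - 6·cos(4·t), setzen wir t = -pi/8 ein und erhalten x = 4.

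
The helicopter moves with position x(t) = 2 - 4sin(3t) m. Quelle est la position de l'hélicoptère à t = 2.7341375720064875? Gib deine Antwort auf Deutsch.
Aus der Gleichung für die Position x(t) = 2 - 4·sin(3·t), setzen wir t = 2.7341375720064875 ein und erhalten x = -1.75963814007652.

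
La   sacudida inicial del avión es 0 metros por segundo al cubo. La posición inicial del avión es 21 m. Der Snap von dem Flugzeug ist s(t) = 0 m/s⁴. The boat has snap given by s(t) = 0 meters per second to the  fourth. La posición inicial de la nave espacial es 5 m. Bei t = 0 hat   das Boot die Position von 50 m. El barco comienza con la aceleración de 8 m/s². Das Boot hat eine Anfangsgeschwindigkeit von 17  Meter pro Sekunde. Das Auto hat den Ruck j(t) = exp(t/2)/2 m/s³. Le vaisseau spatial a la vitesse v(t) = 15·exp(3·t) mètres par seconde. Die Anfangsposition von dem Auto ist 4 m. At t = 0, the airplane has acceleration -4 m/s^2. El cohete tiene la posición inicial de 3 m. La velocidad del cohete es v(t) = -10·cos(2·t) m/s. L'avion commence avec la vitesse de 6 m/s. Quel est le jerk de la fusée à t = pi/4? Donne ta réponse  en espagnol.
Debemos derivar nuestra ecuación de la velocidad v(t) = -10·cos(2·t) 2 veces. Derivando la velocidad, obtenemos la aceleración: a(t) = 20·sin(2·t). Derivando la aceleración, obtenemos la sacudida: j(t) = 40·cos(2·t). Tenemos la sacudida j(t) = 40·cos(2·t). Sustituyendo t = pi/4: j(pi/4) = 0.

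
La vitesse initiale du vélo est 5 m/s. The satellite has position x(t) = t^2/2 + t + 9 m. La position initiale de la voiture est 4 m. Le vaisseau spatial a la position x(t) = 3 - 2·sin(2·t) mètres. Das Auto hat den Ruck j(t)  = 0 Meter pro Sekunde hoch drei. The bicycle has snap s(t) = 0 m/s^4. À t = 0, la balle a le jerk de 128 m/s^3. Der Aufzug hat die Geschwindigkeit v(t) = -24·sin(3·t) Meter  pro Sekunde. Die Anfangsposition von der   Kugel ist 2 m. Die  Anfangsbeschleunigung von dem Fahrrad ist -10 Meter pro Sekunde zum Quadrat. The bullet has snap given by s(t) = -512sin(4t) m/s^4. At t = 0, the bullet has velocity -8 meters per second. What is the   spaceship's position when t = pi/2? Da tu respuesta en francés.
Nous avons la position x(t) = 3 - 2·sin(2·t). En substituant t = pi/2: x(pi/2) = 3.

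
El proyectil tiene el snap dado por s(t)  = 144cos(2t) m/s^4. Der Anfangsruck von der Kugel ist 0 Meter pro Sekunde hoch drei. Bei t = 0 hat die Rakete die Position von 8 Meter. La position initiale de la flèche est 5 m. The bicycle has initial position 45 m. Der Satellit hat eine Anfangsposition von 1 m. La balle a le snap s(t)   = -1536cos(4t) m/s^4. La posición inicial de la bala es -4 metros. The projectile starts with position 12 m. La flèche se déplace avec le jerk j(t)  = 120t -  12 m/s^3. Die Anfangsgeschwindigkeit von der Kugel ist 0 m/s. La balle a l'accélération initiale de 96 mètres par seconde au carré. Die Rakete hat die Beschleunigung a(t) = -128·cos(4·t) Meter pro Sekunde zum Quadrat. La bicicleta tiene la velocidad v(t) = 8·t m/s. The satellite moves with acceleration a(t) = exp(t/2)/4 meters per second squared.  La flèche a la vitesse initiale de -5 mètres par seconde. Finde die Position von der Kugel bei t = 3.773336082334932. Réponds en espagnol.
Necesitamos integrar nuestra ecuación del snap s(t) = -1536·cos(4·t) 4 veces. La antiderivada del snap es la sacudida. Usando j(0) = 0, obtenemos j(t) = -384·sin(4·t). La antiderivada de la sacudida, con a(0) = 96, da la aceleración: a(t) = 96·cos(4·t). Tomando ∫a(t)dt y aplicando v(0) = 0, encontramos v(t) = 24·sin(4·t). La integral de la velocidad es la posición. Usando x(0) = -4, obtenemos x(t) = 2 - 6·cos(4·t). Usando x(t) = 2 - 6·cos(4·t) y sustituyendo t = 3.773336082334932, encontramos x = 6.90195946526891.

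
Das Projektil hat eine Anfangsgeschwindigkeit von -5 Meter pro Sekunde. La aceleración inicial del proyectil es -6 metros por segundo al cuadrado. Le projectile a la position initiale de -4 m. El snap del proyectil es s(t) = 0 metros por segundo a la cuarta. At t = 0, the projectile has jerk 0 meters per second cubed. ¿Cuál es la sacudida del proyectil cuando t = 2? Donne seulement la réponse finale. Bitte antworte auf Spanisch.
En t = 2, j = 0.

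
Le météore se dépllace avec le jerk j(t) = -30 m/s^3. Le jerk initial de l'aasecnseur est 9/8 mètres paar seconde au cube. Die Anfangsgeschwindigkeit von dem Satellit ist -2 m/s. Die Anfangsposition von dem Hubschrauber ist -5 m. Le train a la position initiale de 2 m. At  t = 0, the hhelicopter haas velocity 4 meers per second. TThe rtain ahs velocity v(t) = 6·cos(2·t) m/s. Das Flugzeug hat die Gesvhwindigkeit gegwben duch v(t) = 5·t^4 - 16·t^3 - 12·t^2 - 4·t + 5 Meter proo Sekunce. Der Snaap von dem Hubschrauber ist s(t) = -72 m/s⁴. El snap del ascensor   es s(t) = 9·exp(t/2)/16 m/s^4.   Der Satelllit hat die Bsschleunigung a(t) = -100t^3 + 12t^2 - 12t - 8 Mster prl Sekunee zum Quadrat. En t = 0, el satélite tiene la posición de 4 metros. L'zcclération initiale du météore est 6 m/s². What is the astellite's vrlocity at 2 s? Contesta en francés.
En partant de l'accélération a(t) = -100·t^3 + 12·t^2 - 12·t - 8, nous prenons 1 intégrale. La primitive de l'accélération est la vitesse. En utilisant v(0) = -2, nous obtenons v(t) = -25·t^4 + 4·t^3 - 6·t^2 - 8·t - 2. De l'équation de la vitesse v(t) = -25·t^4 + 4·t^3 - 6·t^2 - 8·t - 2, nous substituons t = 2 pour obtenir v = -410.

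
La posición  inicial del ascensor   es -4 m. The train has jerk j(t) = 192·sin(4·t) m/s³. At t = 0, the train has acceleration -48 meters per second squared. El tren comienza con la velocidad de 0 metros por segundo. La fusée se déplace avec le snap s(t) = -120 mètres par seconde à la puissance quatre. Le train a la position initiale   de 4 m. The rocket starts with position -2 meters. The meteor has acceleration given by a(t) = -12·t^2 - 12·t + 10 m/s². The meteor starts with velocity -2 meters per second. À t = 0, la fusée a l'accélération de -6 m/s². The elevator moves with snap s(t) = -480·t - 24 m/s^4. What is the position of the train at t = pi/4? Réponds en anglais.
Starting from jerk j(t) = 192·sin(4·t), we take 3 antiderivatives. Taking ∫j(t)dt and applying a(0) = -48, we find a(t) = -48·cos(4·t). Integrating acceleration and using the initial condition v(0) = 0, we get v(t) = -12·sin(4·t). The antiderivative of velocity, with x(0) = 4, gives position: x(t) = 3·cos(4·t) + 1. Using x(t) = 3·cos(4·t) + 1 and substituting t = pi/4, we find x = -2.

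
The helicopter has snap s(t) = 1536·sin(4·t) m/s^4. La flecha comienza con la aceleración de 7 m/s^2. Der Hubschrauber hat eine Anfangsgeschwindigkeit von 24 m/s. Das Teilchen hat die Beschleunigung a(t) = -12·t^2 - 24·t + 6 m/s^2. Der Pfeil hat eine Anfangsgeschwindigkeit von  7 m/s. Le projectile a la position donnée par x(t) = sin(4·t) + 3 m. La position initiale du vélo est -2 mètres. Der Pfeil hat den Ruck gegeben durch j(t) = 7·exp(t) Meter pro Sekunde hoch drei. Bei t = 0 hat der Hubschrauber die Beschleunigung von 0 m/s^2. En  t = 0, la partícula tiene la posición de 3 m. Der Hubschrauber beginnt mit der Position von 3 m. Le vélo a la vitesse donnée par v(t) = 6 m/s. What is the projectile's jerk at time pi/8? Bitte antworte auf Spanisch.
Partiendo de la posición x(t) = sin(4·t) + 3, tomamos 3 derivadas. Tomando d/dt de x(t), encontramos v(t) = 4·cos(4·t). La derivada de la velocidad da la aceleración: a(t) = -16·sin(4·t). Derivando la aceleración, obtenemos la sacudida: j(t) = -64·cos(4·t). De la ecuación de la sacudida j(t) = -64·cos(4·t), sustituimos t = pi/8 para obtener j = 0.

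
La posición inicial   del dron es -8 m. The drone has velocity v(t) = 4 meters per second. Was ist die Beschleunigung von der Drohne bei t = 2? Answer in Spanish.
Debemos derivar nuestra ecuación de la velocidad v(t) = 4 1 vez. La derivada de la velocidad da la aceleración: a(t) = 0. Tenemos la aceleración a(t) = 0. Sustituyendo t = 2: a(2) = 0.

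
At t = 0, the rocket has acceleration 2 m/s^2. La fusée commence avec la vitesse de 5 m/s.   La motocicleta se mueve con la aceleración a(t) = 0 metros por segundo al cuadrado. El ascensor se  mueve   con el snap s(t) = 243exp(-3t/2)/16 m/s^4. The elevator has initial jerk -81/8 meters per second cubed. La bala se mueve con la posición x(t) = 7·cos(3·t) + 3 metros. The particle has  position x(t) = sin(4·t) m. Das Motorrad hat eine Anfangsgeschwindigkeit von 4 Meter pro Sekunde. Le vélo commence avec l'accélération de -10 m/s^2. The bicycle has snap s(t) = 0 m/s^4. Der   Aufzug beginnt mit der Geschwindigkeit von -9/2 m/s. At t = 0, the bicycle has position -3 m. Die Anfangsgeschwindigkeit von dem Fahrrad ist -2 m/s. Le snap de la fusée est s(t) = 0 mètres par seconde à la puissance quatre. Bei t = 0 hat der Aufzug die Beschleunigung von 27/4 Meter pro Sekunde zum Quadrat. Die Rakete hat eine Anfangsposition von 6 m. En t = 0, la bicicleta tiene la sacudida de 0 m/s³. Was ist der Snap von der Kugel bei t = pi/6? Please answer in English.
To solve this, we need to take 4 derivatives of our position equation x(t) = 7·cos(3·t) + 3. The derivative of position gives velocity: v(t) = -21·sin(3·t). Differentiating velocity, we get acceleration: a(t) = -63·cos(3·t). Differentiating acceleration, we get jerk: j(t) = 189·sin(3·t). Taking d/dt of j(t), we find s(t) = 567·cos(3·t). From the given snap equation s(t) = 567·cos(3·t), we substitute t = pi/6 to get s = 0.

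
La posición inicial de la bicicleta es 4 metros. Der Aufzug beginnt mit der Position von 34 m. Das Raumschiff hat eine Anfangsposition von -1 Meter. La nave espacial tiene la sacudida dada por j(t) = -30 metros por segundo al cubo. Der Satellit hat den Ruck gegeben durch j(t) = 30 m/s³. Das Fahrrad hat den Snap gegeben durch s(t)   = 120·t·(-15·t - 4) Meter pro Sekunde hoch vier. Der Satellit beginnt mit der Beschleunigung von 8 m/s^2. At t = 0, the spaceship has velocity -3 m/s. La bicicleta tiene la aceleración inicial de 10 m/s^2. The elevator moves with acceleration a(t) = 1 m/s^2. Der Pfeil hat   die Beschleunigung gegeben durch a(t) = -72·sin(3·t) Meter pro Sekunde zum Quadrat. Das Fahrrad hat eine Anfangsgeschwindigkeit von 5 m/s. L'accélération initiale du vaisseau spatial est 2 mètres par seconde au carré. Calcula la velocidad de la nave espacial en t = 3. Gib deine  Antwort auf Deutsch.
Wir müssen unsere Gleichung für den Ruck j(t) = -30 2-mal integrieren. Das Integral von dem Ruck, mit a(0) = 2, ergibt die Beschleunigung: a(t) = 2 - 30·t. Mit ∫a(t)dt und Anwendung von v(0) = -3, finden wir v(t) = -15·t^2 + 2·t - 3. Wir haben die Geschwindigkeit v(t) = -15·t^2 + 2·t - 3. Durch Einsetzen von t = 3: v(3) = -132.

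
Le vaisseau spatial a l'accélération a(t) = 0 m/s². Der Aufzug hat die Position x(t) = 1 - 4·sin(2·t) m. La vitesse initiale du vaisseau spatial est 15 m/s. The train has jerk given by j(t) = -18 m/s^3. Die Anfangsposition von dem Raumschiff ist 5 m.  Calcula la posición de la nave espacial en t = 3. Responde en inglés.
We must find the integral of our acceleration equation a(t) = 0 2 times. Taking ∫a(t)dt and applying v(0) = 15, we find v(t) = 15. The antiderivative of velocity is position. Using x(0) = 5, we get x(t) = 15·t + 5. Using x(t) = 15·t + 5 and substituting t = 3, we find x = 50.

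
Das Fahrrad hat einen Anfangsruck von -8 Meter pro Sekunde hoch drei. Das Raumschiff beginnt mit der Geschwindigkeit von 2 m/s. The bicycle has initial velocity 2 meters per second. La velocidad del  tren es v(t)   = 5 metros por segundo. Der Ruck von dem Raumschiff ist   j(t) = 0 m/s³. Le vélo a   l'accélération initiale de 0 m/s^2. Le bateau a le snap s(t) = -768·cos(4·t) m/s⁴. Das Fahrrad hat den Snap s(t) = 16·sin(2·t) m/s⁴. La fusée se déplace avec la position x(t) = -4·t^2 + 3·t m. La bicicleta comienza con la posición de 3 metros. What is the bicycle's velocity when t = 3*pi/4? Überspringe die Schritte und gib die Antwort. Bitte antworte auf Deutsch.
Die Geschwindigkeit bei t = 3*pi/4 ist v = 0.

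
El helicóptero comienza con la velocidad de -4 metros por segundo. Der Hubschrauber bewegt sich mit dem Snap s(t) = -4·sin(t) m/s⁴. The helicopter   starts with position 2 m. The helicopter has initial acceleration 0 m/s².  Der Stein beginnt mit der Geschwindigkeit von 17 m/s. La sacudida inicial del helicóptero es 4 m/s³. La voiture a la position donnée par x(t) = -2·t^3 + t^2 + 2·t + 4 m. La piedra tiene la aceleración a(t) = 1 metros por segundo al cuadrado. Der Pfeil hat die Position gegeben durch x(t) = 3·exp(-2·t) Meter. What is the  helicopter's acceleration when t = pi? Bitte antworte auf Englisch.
We must find the antiderivative of our snap equation s(t) = -4·sin(t) 2 times. Taking ∫s(t)dt and applying j(0) = 4, we find j(t) = 4·cos(t). Integrating jerk and using the initial condition a(0) = 0, we get a(t) = 4·sin(t). We have acceleration a(t) = 4·sin(t). Substituting t = pi: a(pi) = 0.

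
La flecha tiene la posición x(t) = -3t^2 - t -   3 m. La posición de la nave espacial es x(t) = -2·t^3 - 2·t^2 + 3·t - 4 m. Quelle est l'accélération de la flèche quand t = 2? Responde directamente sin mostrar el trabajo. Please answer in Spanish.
La aceleración en t = 2 es a = -6.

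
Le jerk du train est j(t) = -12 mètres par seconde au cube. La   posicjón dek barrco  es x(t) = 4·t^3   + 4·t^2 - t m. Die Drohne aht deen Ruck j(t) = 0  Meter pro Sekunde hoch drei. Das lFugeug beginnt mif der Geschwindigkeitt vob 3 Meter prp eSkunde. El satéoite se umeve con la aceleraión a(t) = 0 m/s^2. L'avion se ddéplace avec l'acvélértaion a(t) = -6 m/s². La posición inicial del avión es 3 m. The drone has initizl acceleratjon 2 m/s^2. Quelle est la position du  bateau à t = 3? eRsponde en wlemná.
Mit x(t) = 4·t^3 + 4·t^2 - t und Einsetzen von t = 3, finden wir x = 141.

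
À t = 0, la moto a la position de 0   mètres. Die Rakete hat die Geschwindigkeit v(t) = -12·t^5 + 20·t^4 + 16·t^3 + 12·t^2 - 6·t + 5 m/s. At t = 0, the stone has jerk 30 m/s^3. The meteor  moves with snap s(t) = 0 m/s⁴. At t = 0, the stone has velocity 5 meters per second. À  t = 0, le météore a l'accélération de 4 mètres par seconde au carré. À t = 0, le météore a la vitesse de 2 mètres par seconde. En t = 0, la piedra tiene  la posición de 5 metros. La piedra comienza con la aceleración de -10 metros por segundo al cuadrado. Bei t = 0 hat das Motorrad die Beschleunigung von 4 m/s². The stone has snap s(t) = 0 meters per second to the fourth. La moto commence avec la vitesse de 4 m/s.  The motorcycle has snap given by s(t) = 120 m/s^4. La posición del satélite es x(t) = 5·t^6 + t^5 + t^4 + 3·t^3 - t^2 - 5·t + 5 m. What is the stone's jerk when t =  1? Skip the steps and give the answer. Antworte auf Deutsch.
j(1) = 30.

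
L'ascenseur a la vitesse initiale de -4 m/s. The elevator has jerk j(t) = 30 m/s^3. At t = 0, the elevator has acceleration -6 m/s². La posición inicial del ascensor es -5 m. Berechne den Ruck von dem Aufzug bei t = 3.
Aus der Gleichung für den Ruck j(t) = 30, setzen wir t = 3 ein und erhalten j = 30.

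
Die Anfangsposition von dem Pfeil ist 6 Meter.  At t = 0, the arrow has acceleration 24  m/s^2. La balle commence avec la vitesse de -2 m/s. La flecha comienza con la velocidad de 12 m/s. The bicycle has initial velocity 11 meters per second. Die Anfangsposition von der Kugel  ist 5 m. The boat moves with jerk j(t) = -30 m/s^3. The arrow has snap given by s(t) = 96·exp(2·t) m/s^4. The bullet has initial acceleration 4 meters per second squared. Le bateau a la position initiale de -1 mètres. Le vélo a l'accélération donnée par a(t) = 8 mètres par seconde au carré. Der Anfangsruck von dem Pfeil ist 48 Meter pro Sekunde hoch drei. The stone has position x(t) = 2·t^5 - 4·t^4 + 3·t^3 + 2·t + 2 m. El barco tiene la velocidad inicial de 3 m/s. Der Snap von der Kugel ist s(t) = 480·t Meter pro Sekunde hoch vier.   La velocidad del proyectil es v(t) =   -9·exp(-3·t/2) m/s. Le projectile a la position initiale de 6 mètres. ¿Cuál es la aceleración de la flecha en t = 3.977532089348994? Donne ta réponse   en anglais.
Starting from snap s(t) = 96·exp(2·t), we take 2 integrals. Finding the integral of s(t) and using j(0) = 48: j(t) = 48·exp(2·t). The antiderivative of jerk is acceleration. Using a(0) = 24, we get a(t) = 24·exp(2·t). We have acceleration a(t) = 24·exp(2·t). Substituting t = 3.977532089348994: a(3.977532089348994) = 68399.3095352589.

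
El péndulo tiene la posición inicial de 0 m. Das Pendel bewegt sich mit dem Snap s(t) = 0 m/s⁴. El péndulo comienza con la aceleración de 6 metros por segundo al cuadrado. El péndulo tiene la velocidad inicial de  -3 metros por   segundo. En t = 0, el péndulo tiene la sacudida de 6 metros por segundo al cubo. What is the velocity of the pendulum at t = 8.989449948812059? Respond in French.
Nous devons intégrer notre équation du snap s(t) = 0 3 fois. En prenant ∫s(t)dt et en appliquant j(0) = 6, nous trouvons j(t) = 6. L'intégrale du jerk est l'accélération. En utilisant a(0) = 6, nous obtenons a(t) = 6·t + 6. En prenant ∫a(t)dt et en appliquant v(0) = -3, nous trouvons v(t) = 3·t^2 + 6·t - 3. De l'équation de la vitesse v(t) = 3·t^2 + 6·t - 3, nous substituons t = 8.989449948812059 pour obtenir v = 293.367330839464.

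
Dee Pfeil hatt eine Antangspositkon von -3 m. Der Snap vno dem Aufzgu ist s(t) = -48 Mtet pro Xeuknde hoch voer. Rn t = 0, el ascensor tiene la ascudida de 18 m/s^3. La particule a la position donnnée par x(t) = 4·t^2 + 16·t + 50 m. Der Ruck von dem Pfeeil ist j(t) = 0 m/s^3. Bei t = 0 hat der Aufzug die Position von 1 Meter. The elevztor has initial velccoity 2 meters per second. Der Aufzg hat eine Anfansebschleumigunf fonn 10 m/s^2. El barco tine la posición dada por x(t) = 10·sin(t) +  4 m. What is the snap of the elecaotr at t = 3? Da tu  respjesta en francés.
En utilisant s(t) = -48 et en substituant t = 3, nous trouvons s = -48.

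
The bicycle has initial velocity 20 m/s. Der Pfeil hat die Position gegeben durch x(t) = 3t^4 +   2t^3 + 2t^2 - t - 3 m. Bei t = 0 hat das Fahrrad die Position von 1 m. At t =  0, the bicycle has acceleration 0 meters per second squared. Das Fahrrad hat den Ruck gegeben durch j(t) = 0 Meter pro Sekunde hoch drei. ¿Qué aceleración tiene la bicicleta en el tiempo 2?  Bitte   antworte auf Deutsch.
Wir müssen das Integral unserer Gleichung für den Ruck j(t) = 0 1-mal finden. Durch Integration von dem Ruck und Verwendung der Anfangsbedingung a(0) = 0, erhalten wir a(t) = 0. Wir haben die Beschleunigung a(t) = 0. Durch Einsetzen von t = 2: a(2) = 0.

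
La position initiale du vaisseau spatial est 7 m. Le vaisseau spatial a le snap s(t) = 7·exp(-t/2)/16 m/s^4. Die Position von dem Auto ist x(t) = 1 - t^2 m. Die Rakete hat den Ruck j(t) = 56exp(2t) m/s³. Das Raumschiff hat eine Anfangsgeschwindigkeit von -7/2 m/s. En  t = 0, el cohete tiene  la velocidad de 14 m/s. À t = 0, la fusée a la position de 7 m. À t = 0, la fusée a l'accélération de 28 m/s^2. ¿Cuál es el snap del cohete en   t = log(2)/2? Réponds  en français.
Pour résoudre ceci, nous devons prendre 1 dérivée de notre équation du jerk j(t) = 56·exp(2·t). La dérivée du jerk donne le snap: s(t) = 112·exp(2·t). En utilisant s(t) = 112·exp(2·t) et en substituant t = log(2)/2, nous trouvons s = 224.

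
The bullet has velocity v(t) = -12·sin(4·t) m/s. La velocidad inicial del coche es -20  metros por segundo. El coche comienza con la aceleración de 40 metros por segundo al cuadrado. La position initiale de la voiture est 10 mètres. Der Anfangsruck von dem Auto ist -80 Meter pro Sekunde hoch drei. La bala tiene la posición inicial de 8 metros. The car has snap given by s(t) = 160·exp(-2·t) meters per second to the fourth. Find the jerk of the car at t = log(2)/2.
Starting from snap s(t) = 160·exp(-2·t), we take 1 antiderivative. Taking ∫s(t)dt and applying j(0) = -80, we find j(t) = -80·exp(-2·t). We have jerk j(t) = -80·exp(-2·t). Substituting t = log(2)/2: j(log(2)/2) = -40.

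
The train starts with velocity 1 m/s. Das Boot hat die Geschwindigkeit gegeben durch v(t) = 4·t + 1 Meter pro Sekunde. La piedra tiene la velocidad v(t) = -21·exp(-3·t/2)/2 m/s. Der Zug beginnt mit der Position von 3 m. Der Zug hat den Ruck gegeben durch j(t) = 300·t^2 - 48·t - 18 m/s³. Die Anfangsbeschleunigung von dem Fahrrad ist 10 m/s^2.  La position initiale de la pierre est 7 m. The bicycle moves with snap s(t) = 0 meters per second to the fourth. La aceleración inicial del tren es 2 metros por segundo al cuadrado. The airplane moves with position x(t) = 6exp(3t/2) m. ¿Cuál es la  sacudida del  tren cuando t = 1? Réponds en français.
Nous avons le jerk j(t) = 300·t^2 - 48·t - 18. En substituant t = 1: j(1) = 234.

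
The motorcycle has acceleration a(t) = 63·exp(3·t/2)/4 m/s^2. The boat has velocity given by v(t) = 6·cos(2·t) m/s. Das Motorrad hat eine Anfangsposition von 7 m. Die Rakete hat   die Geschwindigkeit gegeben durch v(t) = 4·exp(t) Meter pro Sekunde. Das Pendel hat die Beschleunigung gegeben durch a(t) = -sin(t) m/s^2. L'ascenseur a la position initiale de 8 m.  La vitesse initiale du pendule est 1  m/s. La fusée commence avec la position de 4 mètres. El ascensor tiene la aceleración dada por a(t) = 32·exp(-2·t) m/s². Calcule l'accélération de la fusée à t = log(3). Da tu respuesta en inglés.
We must differentiate our velocity equation v(t) = 4·exp(t) 1 time. The derivative of velocity gives acceleration: a(t) = 4·exp(t). We have acceleration a(t) = 4·exp(t). Substituting t = log(3): a(log(3)) = 12.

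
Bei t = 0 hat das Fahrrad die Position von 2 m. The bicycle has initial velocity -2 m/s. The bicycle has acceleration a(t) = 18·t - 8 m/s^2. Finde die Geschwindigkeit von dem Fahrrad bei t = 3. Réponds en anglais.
We need to integrate our acceleration equation a(t) = 18·t - 8 1 time. The antiderivative of acceleration, with v(0) = -2, gives velocity: v(t) = 9·t^2 - 8·t - 2. We have velocity v(t) = 9·t^2 - 8·t - 2. Substituting t = 3: v(3) = 55.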